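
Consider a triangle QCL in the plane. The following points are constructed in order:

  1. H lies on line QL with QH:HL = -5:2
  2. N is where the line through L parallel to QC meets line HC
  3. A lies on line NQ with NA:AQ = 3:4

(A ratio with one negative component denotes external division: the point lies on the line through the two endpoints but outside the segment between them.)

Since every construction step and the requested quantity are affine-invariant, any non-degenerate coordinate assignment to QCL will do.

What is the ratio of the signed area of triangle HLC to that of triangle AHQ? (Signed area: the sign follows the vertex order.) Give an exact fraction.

Set Q = (0, 0), C = (1, 0), L = (0, 1); any affine frame gives the same invariant.
1. H lies on line QL with QH:HL = -5:2 ⇒ H = (0, 5/3)
2. N is where the line through L parallel to QC meets line HC ⇒ N = (2/5, 1)
3. A lies on line NQ with NA:AQ = 3:4 ⇒ A = (8/35, 4/7)
2·[HLC] = 2/3, 2·[AHQ] = 8/21
[HLC]:[AHQ] = 2/3:8/21 = 7/4

[HLC]:[AHQ] = 7/4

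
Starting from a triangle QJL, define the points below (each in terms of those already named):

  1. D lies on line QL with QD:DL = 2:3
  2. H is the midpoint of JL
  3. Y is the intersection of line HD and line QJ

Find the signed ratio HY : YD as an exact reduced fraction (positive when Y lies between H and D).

Set Q = (0, 0), J = (1, 0), L = (0, 1); any affine frame gives the same invariant.
1. D lies on line QL with QD:DL = 2:3 ⇒ D = (0, 2/5)
2. H is the midpoint of JL ⇒ H = (1/2, 1/2)
3. Y is the intersection of line HD and line QJ ⇒ Y = (-2, 0)
Y = H + t·(D−H) with t = 5, so HY:YD = t:(1−t) = 5:-4

HY:YD = -5/4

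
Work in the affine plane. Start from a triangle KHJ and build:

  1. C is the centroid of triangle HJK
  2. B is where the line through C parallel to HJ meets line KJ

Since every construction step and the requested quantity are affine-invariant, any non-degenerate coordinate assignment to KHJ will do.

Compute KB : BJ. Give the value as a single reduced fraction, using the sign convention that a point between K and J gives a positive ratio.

Assign K = (0, 0), H = (1, 0), J = (0, 1) — the answer is frame-independent, so this choice is without loss of generality.
1. C is the centroid of triangle HJK ⇒ C = (1/3, 1/3)
2. B is where the line through C parallel to HJ meets line KJ ⇒ B = (0, 2/3)
B = K + t·(J−K) with t = 2/3, so KB:BJ = t:(1−t) = 2/3:1/3

KB:BJ = 2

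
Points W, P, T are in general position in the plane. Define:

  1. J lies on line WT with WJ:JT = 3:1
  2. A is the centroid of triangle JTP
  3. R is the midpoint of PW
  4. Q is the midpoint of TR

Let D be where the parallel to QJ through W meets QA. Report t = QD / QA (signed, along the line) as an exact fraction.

Assign W = (0, 0), P = (1, 0), T = (0, 1) — the answer is frame-independent, so this choice is without loss of generality.
1. J lies on line WT with WJ:JT = 3:1 ⇒ J = (0, 3/4)
2. A is the centroid of triangle JTP ⇒ A = (1/3, 7/12)
3. R is the midpoint of PW ⇒ R = (1/2, 0)
4. Q is the midpoint of TR ⇒ Q = (1/4, 1/2)
through W parallel to QJ: direction (-1/4, 1/4); meets QA at D = (-1/8, 1/8)
D = Q + t·(A−Q) with t = -9/2

t = -9/2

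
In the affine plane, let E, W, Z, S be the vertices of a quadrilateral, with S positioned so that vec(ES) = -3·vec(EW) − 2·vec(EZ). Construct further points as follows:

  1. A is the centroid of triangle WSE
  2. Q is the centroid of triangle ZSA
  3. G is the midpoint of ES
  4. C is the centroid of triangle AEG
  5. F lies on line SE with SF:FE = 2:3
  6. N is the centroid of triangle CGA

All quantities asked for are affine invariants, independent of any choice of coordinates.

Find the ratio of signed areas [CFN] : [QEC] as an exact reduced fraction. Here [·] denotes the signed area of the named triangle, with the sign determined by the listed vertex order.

Assign E = (0, 0), W = (1, 0), Z = (0, 1), S = (-3, -2) — the answer is frame-independent, so this choice is without loss of generality.
1. A is the centroid of triangle WSE ⇒ A = (-2/3, -2/3)
2. Q is the centroid of triangle ZSA ⇒ Q = (-11/9, -5/9)
3. G is the midpoint of ES ⇒ G = (-3/2, -1)
4. C is the centroid of triangle AEG ⇒ C = (-13/18, -5/9)
5. F lies on line SE with SF:FE = 2:3 ⇒ F = (-9/5, -6/5)
6. N is the centroid of triangle CGA ⇒ N = (-26/27, -20/27)
2·[CFN] = 2/45, 2·[QEC] = -5/18
[CFN]:[QEC] = 2/45:-5/18 = -4/25

[CFN]:[QEC] = -4/25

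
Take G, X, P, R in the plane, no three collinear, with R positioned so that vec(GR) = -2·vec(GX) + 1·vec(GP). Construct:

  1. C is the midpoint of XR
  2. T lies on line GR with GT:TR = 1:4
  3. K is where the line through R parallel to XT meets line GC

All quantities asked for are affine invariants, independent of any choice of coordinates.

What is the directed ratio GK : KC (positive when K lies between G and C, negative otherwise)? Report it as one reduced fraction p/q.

GK:KC = -5/2

Assign G = (0, 0), X = (1, 0), P = (0, 1), R = (-2, 1) — the answer is frame-independent, so this choice is without loss of generality.
1. C is the midpoint of XR ⇒ C = (-1/2, 1/2)
2. T lies on line GR with GT:TR = 1:4 ⇒ T = (-2/5, 1/5)
3. K is where the line through R parallel to XT meets line GC ⇒ K = (-5/6, 5/6)
K = G + t·(C−G) with t = 5/3, so GK:KC = t:(1−t) = 5/3:-2/3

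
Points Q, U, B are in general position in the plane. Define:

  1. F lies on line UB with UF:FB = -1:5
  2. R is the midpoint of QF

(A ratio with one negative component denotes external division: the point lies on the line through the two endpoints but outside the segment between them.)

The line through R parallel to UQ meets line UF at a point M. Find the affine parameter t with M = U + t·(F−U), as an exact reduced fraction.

t = 1/2

Set Q = (0, 0), U = (1, 0), B = (0, 1); any affine frame gives the same invariant.
1. F lies on line UB with UF:FB = -1:5 ⇒ F = (5/4, -1/4)
2. R is the midpoint of QF ⇒ R = (5/8, -1/8)
through R parallel to UQ: direction (-1, 0); meets UF at M = (9/8, -1/8)
M = U + t·(F−U) with t = 1/2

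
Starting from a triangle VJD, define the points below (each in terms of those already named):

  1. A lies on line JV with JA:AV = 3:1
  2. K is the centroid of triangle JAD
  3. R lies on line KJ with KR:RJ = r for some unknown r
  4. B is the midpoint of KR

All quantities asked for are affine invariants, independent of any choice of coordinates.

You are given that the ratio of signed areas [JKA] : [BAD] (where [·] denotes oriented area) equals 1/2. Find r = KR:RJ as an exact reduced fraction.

r = -3/4

Set V = (0, 0), J = (1, 0), D = (0, 1); any affine frame gives the same invariant.
1. A lies on line JV with JA:AV = 3:1 ⇒ A = (1/4, 0)
2. K is the centroid of triangle JAD ⇒ K = (5/12, 1/3)
3. With KR:RJ = r, write λ = r/(r+1) so R = K + λ·(J−K); R is affine-linear in λ
4. B is the midpoint of KR ⇒ B is an affine combination of earlier points and hence also affine-linear in λ
Every point depending on R is an affine combination of R and λ-independent points, so each such coordinate is linear in λ; the λ² term in each signed area is a multiple of (J−K)×(J−K) = 0, so 2·[JKA] and 2·[BAD] are each linear in λ. Evaluating at λ=0 and λ=1:
  2·[JKA] = 1/4,   2·[BAD] = -1/4·λ − 1/4
So [JKA]:[BAD] = (1/4) / (-1/4·λ − 1/4). Setting this equal to 1/2:
  1/4 = 1/2·(-1/4·λ − 1/4)  ⇒  λ = -3
Then r = λ/(1−λ) = (-3)/(4) = -3/4. Check: with r = -3/4, R = (-4/3, 4/3) and [JKA]:[BAD] = 1/2 as required.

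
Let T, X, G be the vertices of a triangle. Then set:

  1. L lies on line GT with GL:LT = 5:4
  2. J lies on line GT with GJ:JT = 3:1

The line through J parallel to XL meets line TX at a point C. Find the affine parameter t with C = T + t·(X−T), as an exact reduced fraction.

Assign T = (0, 0), X = (1, 0), G = (0, 1) — the answer is frame-independent, so this choice is without loss of generality.
1. L lies on line GT with GL:LT = 5:4 ⇒ L = (0, 4/9)
2. J lies on line GT with GJ:JT = 3:1 ⇒ J = (0, 1/4)
through J parallel to XL: direction (-1, 4/9); meets TX at C = (9/16, 0)
C = T + t·(X−T) with t = 9/16

t = 9/16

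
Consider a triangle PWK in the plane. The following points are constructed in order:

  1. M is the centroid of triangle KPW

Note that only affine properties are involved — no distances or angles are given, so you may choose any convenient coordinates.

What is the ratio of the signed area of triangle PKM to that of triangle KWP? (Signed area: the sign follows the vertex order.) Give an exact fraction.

[PKM]:[KWP] = 1/3

Choose coordinates P = (0, 0), W = (1, 0), K = (0, 1).
1. M is the centroid of triangle KPW ⇒ M = (1/3, 1/3)
2·[PKM] = -1/3, 2·[KWP] = -1
[PKM]:[KWP] = -1/3:-1 = 1/3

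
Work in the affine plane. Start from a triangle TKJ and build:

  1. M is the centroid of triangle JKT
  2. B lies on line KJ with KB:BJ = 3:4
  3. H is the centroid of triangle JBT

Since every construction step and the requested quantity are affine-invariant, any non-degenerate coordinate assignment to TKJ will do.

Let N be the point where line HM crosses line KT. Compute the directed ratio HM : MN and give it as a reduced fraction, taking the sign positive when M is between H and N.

HM:MN = 3/7

Set T = (0, 0), K = (1, 0), J = (0, 1); any affine frame gives the same invariant.
1. M is the centroid of triangle JKT ⇒ M = (1/3, 1/3)
2. B lies on line KJ with KB:BJ = 3:4 ⇒ B = (4/7, 3/7)
3. H is the centroid of triangle JBT ⇒ H = (4/21, 10/21)
line HM meets KT at N = (2/3, 0)
M = H + t·(N−H) with t = 3/10, so HM:MN = 3/10:7/10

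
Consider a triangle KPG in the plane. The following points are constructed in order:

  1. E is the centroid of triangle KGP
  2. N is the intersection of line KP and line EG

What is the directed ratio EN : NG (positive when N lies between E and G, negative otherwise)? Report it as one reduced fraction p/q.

EN:NG = -1/3

Set K = (0, 0), P = (1, 0), G = (0, 1); any affine frame gives the same invariant.
1. E is the centroid of triangle KGP ⇒ E = (1/3, 1/3)
2. N is the intersection of line KP and line EG ⇒ N = (1/2, 0)
N = E + t·(G−E) with t = -1/2, so EN:NG = t:(1−t) = -1/2:3/2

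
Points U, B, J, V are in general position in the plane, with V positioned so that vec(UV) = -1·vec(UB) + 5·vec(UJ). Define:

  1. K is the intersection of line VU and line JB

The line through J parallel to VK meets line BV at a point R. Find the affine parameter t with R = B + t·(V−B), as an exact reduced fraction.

Choose coordinates U = (0, 0), B = (1, 0), J = (0, 1), V = (-1, 5).
1. K is the intersection of line VU and line JB ⇒ K = (-1/4, 5/4)
through J parallel to VK: direction (3/4, -15/4); meets BV at R = (-3/5, 4)
R = B + t·(V−B) with t = 4/5

t = 4/5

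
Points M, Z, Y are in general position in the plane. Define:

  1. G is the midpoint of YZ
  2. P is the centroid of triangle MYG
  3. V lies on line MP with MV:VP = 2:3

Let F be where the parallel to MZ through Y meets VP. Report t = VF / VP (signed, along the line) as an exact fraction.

t = 8/3

Choose coordinates M = (0, 0), Z = (1, 0), Y = (0, 1).
1. G is the midpoint of YZ ⇒ G = (1/2, 1/2)
2. P is the centroid of triangle MYG ⇒ P = (1/6, 1/2)
3. V lies on line MP with MV:VP = 2:3 ⇒ V = (1/15, 1/5)
through Y parallel to MZ: direction (1, 0); meets VP at F = (1/3, 1)
F = V + t·(P−V) with t = 8/3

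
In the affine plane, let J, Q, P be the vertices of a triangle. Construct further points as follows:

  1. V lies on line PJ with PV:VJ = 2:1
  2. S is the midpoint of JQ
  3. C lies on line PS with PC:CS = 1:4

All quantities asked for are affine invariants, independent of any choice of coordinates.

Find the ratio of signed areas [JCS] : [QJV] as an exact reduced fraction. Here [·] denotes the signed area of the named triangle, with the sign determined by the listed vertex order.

[JCS]:[QJV] = 6/5

Choose coordinates J = (0, 0), Q = (1, 0), P = (0, 1).
1. V lies on line PJ with PV:VJ = 2:1 ⇒ V = (0, 1/3)
2. S is the midpoint of JQ ⇒ S = (1/2, 0)
3. C lies on line PS with PC:CS = 1:4 ⇒ C = (1/10, 4/5)
2·[JCS] = -2/5, 2·[QJV] = -1/3
[JCS]:[QJV] = -2/5:-1/3 = 6/5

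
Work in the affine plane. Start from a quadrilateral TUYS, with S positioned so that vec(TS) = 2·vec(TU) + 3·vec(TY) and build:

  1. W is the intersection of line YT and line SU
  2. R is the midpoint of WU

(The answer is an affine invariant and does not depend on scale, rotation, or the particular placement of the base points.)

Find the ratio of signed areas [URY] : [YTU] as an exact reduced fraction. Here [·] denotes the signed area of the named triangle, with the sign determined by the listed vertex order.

Choose coordinates T = (0, 0), U = (1, 0), Y = (0, 1), S = (2, 3).
1. W is the intersection of line YT and line SU ⇒ W = (0, -3)
2. R is the midpoint of WU ⇒ R = (1/2, -3/2)
2·[URY] = -2, 2·[YTU] = 1
[URY]:[YTU] = -2:1 = -2

[URY]:[YTU] = -2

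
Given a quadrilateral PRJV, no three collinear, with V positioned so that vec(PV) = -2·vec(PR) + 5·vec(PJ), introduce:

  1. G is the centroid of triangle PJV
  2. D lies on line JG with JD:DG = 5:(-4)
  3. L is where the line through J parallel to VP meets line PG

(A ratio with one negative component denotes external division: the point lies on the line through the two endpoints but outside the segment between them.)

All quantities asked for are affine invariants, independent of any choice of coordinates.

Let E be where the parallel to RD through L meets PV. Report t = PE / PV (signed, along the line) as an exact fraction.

Set P = (0, 0), R = (1, 0), J = (0, 1), V = (-2, 5); any affine frame gives the same invariant.
1. G is the centroid of triangle PJV ⇒ G = (-2/3, 2)
2. D lies on line JG with JD:DG = 5:(-4) ⇒ D = (-10/3, 6)
3. L is where the line through J parallel to VP meets line PG ⇒ L = (-2, 6)
through L parallel to RD: direction (-13/3, 6); meets PV at E = (-84/29, 210/29)
E = P + t·(V−P) with t = 42/29

t = 42/29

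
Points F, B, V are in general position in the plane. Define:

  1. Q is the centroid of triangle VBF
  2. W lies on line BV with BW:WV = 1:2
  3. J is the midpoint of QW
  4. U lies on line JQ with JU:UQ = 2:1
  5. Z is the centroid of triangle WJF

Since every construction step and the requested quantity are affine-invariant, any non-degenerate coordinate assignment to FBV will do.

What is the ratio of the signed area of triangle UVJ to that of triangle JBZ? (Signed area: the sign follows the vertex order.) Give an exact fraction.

Set F = (0, 0), B = (1, 0), V = (0, 1); any affine frame gives the same invariant.
1. Q is the centroid of triangle VBF ⇒ Q = (1/3, 1/3)
2. W lies on line BV with BW:WV = 1:2 ⇒ W = (2/3, 1/3)
3. J is the midpoint of QW ⇒ J = (1/2, 1/3)
4. U lies on line JQ with JU:UQ = 2:1 ⇒ U = (7/18, 1/3)
5. Z is the centroid of triangle WJF ⇒ Z = (7/18, 2/9)
2·[UVJ] = -2/27, 2·[JBZ] = -5/54
[UVJ]:[JBZ] = -2/27:-5/54 = 4/5

[UVJ]:[JBZ] = 4/5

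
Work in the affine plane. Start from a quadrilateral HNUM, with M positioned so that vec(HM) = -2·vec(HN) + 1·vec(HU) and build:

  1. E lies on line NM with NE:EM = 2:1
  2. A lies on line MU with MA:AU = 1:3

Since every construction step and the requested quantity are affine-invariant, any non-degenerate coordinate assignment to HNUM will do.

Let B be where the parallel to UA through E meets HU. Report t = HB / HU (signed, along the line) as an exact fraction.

Choose coordinates H = (0, 0), N = (1, 0), U = (0, 1), M = (-2, 1).
1. E lies on line NM with NE:EM = 2:1 ⇒ E = (-1, 2/3)
2. A lies on line MU with MA:AU = 1:3 ⇒ A = (-3/2, 1)
through E parallel to UA: direction (-3/2, 0); meets HU at B = (0, 2/3)
B = H + t·(U−H) with t = 2/3

t = 2/3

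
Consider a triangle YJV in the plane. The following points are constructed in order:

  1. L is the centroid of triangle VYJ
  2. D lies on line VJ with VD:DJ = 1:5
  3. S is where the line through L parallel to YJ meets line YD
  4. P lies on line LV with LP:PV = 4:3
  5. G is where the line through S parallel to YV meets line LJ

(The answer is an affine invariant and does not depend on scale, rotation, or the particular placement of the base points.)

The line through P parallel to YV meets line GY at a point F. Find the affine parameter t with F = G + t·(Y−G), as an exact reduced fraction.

t = -8/7

Choose coordinates Y = (0, 0), J = (1, 0), V = (0, 1).
1. L is the centroid of triangle VYJ ⇒ L = (1/3, 1/3)
2. D lies on line VJ with VD:DJ = 1:5 ⇒ D = (1/6, 5/6)
3. S is where the line through L parallel to YJ meets line YD ⇒ S = (1/15, 1/3)
4. P lies on line LV with LP:PV = 4:3 ⇒ P = (1/7, 5/7)
5. G is where the line through S parallel to YV meets line LJ ⇒ G = (1/15, 7/15)
through P parallel to YV: direction (0, 1); meets GY at F = (1/7, 1)
F = G + t·(Y−G) with t = -8/7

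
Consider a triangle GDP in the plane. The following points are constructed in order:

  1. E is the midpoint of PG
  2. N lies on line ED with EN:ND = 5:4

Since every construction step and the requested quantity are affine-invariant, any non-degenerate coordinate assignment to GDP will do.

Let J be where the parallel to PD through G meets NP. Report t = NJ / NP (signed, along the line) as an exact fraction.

Work in coordinates with G = (0, 0), D = (1, 0), P = (0, 1).
1. E is the midpoint of PG ⇒ E = (0, 1/2)
2. N lies on line ED with EN:ND = 5:4 ⇒ N = (5/9, 2/9)
through G parallel to PD: direction (1, -1); meets NP at J = (5/2, -5/2)
J = N + t·(P−N) with t = -7/2

t = -7/2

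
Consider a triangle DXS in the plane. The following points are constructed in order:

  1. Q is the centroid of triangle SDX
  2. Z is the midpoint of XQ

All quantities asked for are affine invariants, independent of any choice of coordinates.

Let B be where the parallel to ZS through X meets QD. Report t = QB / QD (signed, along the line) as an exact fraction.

Set D = (0, 0), X = (1, 0), S = (0, 1); any affine frame gives the same invariant.
1. Q is the centroid of triangle SDX ⇒ Q = (1/3, 1/3)
2. Z is the midpoint of XQ ⇒ Z = (2/3, 1/6)
through X parallel to ZS: direction (-2/3, 5/6); meets QD at B = (5/9, 5/9)
B = Q + t·(D−Q) with t = -2/3

t = -2/3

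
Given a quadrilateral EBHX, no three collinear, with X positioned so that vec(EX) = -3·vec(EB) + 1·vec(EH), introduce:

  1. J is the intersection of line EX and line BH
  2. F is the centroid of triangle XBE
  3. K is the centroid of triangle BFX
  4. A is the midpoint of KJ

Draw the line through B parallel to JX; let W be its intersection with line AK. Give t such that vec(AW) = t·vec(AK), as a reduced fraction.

t = 7/2

Choose coordinates E = (0, 0), B = (1, 0), H = (0, 1), X = (-3, 1).
1. J is the intersection of line EX and line BH ⇒ J = (3/2, -1/2)
2. F is the centroid of triangle XBE ⇒ F = (-2/3, 1/3)
3. K is the centroid of triangle BFX ⇒ K = (-8/9, 4/9)
4. A is the midpoint of KJ ⇒ A = (11/36, -1/36)
through B parallel to JX: direction (-9/2, 3/2); meets AK at W = (-31/8, 13/8)
W = A + t·(K−A) with t = 7/2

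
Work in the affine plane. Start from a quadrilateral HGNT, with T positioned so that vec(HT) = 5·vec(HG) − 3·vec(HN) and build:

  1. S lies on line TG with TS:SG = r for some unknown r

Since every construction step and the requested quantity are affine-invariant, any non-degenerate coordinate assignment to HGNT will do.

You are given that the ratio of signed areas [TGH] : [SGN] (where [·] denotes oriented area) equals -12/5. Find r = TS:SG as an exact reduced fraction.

Choose coordinates H = (0, 0), G = (1, 0), N = (0, 1), T = (5, -3).
1. With TS:SG = r, write λ = r/(r+1) so S = T + λ·(G−T); S is affine-linear in λ
Every point depending on S is an affine combination of S and λ-independent points, so each such coordinate is linear in λ; the λ² term in each signed area is a multiple of (G−T)×(G−T) = 0, so 2·[TGH] and 2·[SGN] are each linear in λ. Evaluating at λ=0 and λ=1:
  2·[TGH] = 3,   2·[SGN] = λ − 1
So [TGH]:[SGN] = (3) / (λ − 1). Setting this equal to -12/5:
  3 = -12/5·(λ − 1)  ⇒  λ = -1/4
Then r = λ/(1−λ) = (-1/4)/(5/4) = -1/5. Check: with r = -1/5, S = (6, -15/4) and [TGH]:[SGN] = -12/5 as required.

r = -1/5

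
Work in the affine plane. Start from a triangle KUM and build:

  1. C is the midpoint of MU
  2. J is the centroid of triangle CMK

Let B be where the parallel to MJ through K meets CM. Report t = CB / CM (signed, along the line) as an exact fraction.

t = 2

Work in coordinates with K = (0, 0), U = (1, 0), M = (0, 1).
1. C is the midpoint of MU ⇒ C = (1/2, 1/2)
2. J is the centroid of triangle CMK ⇒ J = (1/6, 1/2)
through K parallel to MJ: direction (1/6, -1/2); meets CM at B = (-1/2, 3/2)
B = C + t·(M−C) with t = 2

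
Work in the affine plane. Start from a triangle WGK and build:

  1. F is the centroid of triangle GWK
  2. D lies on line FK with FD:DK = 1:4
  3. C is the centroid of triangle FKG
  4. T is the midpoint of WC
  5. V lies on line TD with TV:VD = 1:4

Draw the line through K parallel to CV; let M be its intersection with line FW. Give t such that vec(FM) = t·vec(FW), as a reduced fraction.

t = -15

Work in coordinates with W = (0, 0), G = (1, 0), K = (0, 1).
1. F is the centroid of triangle GWK ⇒ F = (1/3, 1/3)
2. D lies on line FK with FD:DK = 1:4 ⇒ D = (4/15, 7/15)
3. C is the centroid of triangle FKG ⇒ C = (4/9, 4/9)
4. T is the midpoint of WC ⇒ T = (2/9, 2/9)
5. V lies on line TD with TV:VD = 1:4 ⇒ V = (52/225, 61/225)
through K parallel to CV: direction (-16/75, -13/75); meets FW at M = (16/3, 16/3)
M = F + t·(W−F) with t = -15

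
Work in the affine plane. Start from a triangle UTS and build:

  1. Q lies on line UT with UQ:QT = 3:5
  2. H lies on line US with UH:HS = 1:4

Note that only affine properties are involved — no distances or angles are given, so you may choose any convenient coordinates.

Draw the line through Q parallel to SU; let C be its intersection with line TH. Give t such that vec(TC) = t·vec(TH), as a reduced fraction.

Assign U = (0, 0), T = (1, 0), S = (0, 1) — the answer is frame-independent, so this choice is without loss of generality.
1. Q lies on line UT with UQ:QT = 3:5 ⇒ Q = (3/8, 0)
2. H lies on line US with UH:HS = 1:4 ⇒ H = (0, 1/5)
through Q parallel to SU: direction (0, -1); meets TH at C = (3/8, 1/8)
C = T + t·(H−T) with t = 5/8

t = 5/8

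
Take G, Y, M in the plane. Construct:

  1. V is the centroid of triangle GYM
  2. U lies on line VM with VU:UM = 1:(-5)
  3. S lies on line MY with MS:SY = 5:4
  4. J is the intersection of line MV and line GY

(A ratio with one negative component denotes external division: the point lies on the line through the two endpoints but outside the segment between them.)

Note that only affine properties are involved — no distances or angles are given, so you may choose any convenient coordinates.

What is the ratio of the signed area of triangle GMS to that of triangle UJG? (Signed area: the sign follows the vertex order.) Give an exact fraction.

[GMS]:[UJG] = 20/3

Choose coordinates G = (0, 0), Y = (1, 0), M = (0, 1).
1. V is the centroid of triangle GYM ⇒ V = (1/3, 1/3)
2. U lies on line VM with VU:UM = 1:(-5) ⇒ U = (5/12, 1/6)
3. S lies on line MY with MS:SY = 5:4 ⇒ S = (5/9, 4/9)
4. J is the intersection of line MV and line GY ⇒ J = (1/2, 0)
2·[GMS] = -5/9, 2·[UJG] = -1/12
[GMS]:[UJG] = -5/9:-1/12 = 20/3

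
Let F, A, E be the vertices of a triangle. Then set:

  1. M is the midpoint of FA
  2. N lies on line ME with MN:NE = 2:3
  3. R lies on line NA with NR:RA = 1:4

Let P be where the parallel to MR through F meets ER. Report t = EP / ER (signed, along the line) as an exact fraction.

t = -3/5

Set F = (0, 0), A = (1, 0), E = (0, 1); any affine frame gives the same invariant.
1. M is the midpoint of FA ⇒ M = (1/2, 0)
2. N lies on line ME with MN:NE = 2:3 ⇒ N = (3/10, 2/5)
3. R lies on line NA with NR:RA = 1:4 ⇒ R = (11/25, 8/25)
through F parallel to MR: direction (-3/50, 8/25); meets ER at P = (-33/125, 176/125)
P = E + t·(R−E) with t = -3/5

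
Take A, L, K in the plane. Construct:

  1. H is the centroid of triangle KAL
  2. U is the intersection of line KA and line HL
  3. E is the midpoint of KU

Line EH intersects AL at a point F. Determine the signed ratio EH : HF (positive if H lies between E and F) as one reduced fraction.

Set A = (0, 0), L = (1, 0), K = (0, 1); any affine frame gives the same invariant.
1. H is the centroid of triangle KAL ⇒ H = (1/3, 1/3)
2. U is the intersection of line KA and line HL ⇒ U = (0, 1/2)
3. E is the midpoint of KU ⇒ E = (0, 3/4)
line EH meets AL at F = (3/5, 0)
H = E + t·(F−E) with t = 5/9, so EH:HF = 5/9:4/9

EH:HF = 5/4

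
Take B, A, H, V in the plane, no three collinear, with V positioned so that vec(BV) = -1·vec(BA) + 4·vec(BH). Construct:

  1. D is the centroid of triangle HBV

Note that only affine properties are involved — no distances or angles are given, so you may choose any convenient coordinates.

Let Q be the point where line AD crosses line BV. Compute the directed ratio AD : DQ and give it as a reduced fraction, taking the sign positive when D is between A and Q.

AD:DQ = 11

Set B = (0, 0), A = (1, 0), H = (0, 1), V = (-1, 4); any affine frame gives the same invariant.
1. D is the centroid of triangle HBV ⇒ D = (-1/3, 5/3)
line AD meets BV at Q = (-5/11, 20/11)
D = A + t·(Q−A) with t = 11/12, so AD:DQ = 11/12:1/12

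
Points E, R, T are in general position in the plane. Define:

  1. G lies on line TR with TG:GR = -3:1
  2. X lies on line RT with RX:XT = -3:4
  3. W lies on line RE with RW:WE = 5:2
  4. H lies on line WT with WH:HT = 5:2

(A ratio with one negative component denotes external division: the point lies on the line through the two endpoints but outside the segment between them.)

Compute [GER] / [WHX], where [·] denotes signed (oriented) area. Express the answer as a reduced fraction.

Assign E = (0, 0), R = (1, 0), T = (0, 1) — the answer is frame-independent, so this choice is without loss of generality.
1. G lies on line TR with TG:GR = -3:1 ⇒ G = (3/2, -1/2)
2. X lies on line RT with RX:XT = -3:4 ⇒ X = (4, -3)
3. W lies on line RE with RW:WE = 5:2 ⇒ W = (2/7, 0)
4. H lies on line WT with WH:HT = 5:2 ⇒ H = (4/49, 5/7)
2·[GER] = -1/2, 2·[WHX] = -100/49
[GER]:[WHX] = -1/2:-100/49 = 49/200

[GER]:[WHX] = 49/200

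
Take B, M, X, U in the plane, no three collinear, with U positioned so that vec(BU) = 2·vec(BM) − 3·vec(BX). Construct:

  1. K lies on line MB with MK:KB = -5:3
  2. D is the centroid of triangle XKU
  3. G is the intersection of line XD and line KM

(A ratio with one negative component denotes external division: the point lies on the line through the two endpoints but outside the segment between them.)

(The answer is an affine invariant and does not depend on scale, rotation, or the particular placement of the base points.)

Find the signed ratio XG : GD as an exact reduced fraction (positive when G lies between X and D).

Set B = (0, 0), M = (1, 0), X = (0, 1), U = (2, -3); any affine frame gives the same invariant.
1. K lies on line MB with MK:KB = -5:3 ⇒ K = (-3/2, 0)
2. D is the centroid of triangle XKU ⇒ D = (1/6, -2/3)
3. G is the intersection of line XD and line KM ⇒ G = (1/10, 0)
G = X + t·(D−X) with t = 3/5, so XG:GD = t:(1−t) = 3/5:2/5

XG:GD = 3/2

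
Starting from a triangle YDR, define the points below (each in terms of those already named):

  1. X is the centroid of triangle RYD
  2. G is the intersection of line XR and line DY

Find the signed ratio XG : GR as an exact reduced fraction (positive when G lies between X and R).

Choose coordinates Y = (0, 0), D = (1, 0), R = (0, 1).
1. X is the centroid of triangle RYD ⇒ X = (1/3, 1/3)
2. G is the intersection of line XR and line DY ⇒ G = (1/2, 0)
G = X + t·(R−X) with t = -1/2, so XG:GR = t:(1−t) = -1/2:3/2

XG:GR = -1/3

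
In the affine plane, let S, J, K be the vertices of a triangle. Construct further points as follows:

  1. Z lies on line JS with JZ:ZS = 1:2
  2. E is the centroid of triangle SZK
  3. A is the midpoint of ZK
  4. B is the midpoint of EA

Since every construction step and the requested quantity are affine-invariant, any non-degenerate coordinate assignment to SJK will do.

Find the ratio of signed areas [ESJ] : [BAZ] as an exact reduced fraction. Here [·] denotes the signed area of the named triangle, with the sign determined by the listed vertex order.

Choose coordinates S = (0, 0), J = (1, 0), K = (0, 1).
1. Z lies on line JS with JZ:ZS = 1:2 ⇒ Z = (2/3, 0)
2. E is the centroid of triangle SZK ⇒ E = (2/9, 1/3)
3. A is the midpoint of ZK ⇒ A = (1/3, 1/2)
4. B is the midpoint of EA ⇒ B = (5/18, 5/12)
2·[ESJ] = 1/3, 2·[BAZ] = -1/18
[ESJ]:[BAZ] = 1/3:-1/18 = -6

[ESJ]:[BAZ] = -6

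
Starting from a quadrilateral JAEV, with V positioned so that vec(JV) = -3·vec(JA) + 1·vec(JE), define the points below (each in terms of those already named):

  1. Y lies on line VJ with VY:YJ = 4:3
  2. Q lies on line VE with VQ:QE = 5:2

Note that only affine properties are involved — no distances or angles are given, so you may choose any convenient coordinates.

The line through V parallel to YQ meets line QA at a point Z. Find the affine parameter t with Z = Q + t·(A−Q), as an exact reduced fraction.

t = -60/73

Assign J = (0, 0), A = (1, 0), E = (0, 1), V = (-3, 1) — the answer is frame-independent, so this choice is without loss of generality.
1. Y lies on line VJ with VY:YJ = 4:3 ⇒ Y = (-9/7, 3/7)
2. Q lies on line VE with VQ:QE = 5:2 ⇒ Q = (-6/7, 1)
through V parallel to YQ: direction (3/7, 4/7); meets QA at Z = (-174/73, 133/73)
Z = Q + t·(A−Q) with t = -60/73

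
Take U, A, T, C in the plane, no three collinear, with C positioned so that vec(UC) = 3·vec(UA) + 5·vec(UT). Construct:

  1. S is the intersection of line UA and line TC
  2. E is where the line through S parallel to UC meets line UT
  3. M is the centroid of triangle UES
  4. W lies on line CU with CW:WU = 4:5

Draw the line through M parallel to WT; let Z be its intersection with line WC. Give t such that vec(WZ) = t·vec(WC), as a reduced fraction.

t = -19/48

Set U = (0, 0), A = (1, 0), T = (0, 1), C = (3, 5); any affine frame gives the same invariant.
1. S is the intersection of line UA and line TC ⇒ S = (-3/4, 0)
2. E is where the line through S parallel to UC meets line UT ⇒ E = (0, 5/4)
3. M is the centroid of triangle UES ⇒ M = (-1/4, 5/12)
4. W lies on line CU with CW:WU = 4:5 ⇒ W = (5/3, 25/9)
through M parallel to WT: direction (-5/3, -16/9); meets WC at Z = (41/36, 205/108)
Z = W + t·(C−W) with t = -19/48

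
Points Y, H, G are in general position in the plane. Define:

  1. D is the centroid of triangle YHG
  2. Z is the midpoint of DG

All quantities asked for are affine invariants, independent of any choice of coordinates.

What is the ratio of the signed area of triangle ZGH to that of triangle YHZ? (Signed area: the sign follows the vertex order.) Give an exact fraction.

[ZGH]:[YHZ] = -1/4

Assign Y = (0, 0), H = (1, 0), G = (0, 1) — the answer is frame-independent, so this choice is without loss of generality.
1. D is the centroid of triangle YHG ⇒ D = (1/3, 1/3)
2. Z is the midpoint of DG ⇒ Z = (1/6, 2/3)
2·[ZGH] = -1/6, 2·[YHZ] = 2/3
[ZGH]:[YHZ] = -1/6:2/3 = -1/4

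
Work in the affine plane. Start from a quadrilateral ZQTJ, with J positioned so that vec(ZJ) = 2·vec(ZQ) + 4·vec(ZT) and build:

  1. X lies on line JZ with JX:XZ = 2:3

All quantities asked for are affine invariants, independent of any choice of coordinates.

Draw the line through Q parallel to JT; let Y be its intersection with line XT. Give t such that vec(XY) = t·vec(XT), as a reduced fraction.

Assign Z = (0, 0), Q = (1, 0), T = (0, 1), J = (2, 4) — the answer is frame-independent, so this choice is without loss of generality.
1. X lies on line JZ with JX:XZ = 2:3 ⇒ X = (6/5, 12/5)
through Q parallel to JT: direction (-2, -3); meets XT at Y = (15/2, 39/4)
Y = X + t·(T−X) with t = -21/4

t = -21/4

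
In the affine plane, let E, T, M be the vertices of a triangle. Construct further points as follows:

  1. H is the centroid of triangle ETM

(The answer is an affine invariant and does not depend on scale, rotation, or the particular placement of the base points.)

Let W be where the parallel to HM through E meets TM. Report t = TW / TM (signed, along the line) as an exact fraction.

t = 2

Set E = (0, 0), T = (1, 0), M = (0, 1); any affine frame gives the same invariant.
1. H is the centroid of triangle ETM ⇒ H = (1/3, 1/3)
through E parallel to HM: direction (-1/3, 2/3); meets TM at W = (-1, 2)
W = T + t·(M−T) with t = 2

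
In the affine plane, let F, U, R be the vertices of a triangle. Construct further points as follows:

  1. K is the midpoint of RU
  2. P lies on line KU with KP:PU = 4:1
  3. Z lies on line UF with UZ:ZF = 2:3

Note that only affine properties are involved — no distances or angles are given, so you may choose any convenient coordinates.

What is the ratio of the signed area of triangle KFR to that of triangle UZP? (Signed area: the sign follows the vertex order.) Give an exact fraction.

[KFR]:[UZP] = 25/2

Assign F = (0, 0), U = (1, 0), R = (0, 1) — the answer is frame-independent, so this choice is without loss of generality.
1. K is the midpoint of RU ⇒ K = (1/2, 1/2)
2. P lies on line KU with KP:PU = 4:1 ⇒ P = (9/10, 1/10)
3. Z lies on line UF with UZ:ZF = 2:3 ⇒ Z = (3/5, 0)
2·[KFR] = -1/2, 2·[UZP] = -1/25
[KFR]:[UZP] = -1/2:-1/25 = 25/2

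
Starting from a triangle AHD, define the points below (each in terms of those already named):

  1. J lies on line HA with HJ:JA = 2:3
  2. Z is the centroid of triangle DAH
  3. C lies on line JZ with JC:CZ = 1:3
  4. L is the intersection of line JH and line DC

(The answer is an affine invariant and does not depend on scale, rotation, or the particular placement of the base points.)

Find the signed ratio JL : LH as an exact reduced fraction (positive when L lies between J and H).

Work in coordinates with A = (0, 0), H = (1, 0), D = (0, 1).
1. J lies on line HA with HJ:JA = 2:3 ⇒ J = (3/5, 0)
2. Z is the centroid of triangle DAH ⇒ Z = (1/3, 1/3)
3. C lies on line JZ with JC:CZ = 1:3 ⇒ C = (8/15, 1/12)
4. L is the intersection of line JH and line DC ⇒ L = (32/55, 0)
L = J + t·(H−J) with t = -1/22, so JL:LH = t:(1−t) = -1/22:23/22

JL:LH = -1/23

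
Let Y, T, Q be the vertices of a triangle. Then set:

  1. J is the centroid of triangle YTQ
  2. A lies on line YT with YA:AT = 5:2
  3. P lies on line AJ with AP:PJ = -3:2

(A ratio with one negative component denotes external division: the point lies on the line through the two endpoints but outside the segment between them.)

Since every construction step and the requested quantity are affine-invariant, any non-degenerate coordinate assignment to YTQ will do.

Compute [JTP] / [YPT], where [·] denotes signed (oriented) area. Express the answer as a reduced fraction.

[JTP]:[YPT] = -4/21

Set Y = (0, 0), T = (1, 0), Q = (0, 1); any affine frame gives the same invariant.
1. J is the centroid of triangle YTQ ⇒ J = (1/3, 1/3)
2. A lies on line YT with YA:AT = 5:2 ⇒ A = (5/7, 0)
3. P lies on line AJ with AP:PJ = -3:2 ⇒ P = (-3/7, 1)
2·[JTP] = 4/21, 2·[YPT] = -1
[JTP]:[YPT] = 4/21:-1 = -4/21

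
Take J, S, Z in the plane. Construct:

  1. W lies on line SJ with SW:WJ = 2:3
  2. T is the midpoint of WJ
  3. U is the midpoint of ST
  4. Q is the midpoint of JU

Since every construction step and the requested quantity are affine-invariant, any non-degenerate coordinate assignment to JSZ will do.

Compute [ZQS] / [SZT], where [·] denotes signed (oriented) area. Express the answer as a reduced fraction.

Work in coordinates with J = (0, 0), S = (1, 0), Z = (0, 1).
1. W lies on line SJ with SW:WJ = 2:3 ⇒ W = (3/5, 0)
2. T is the midpoint of WJ ⇒ T = (3/10, 0)
3. U is the midpoint of ST ⇒ U = (13/20, 0)
4. Q is the midpoint of JU ⇒ Q = (13/40, 0)
2·[ZQS] = 27/40, 2·[SZT] = 7/10
[ZQS]:[SZT] = 27/40:7/10 = 27/28

[ZQS]:[SZT] = 27/28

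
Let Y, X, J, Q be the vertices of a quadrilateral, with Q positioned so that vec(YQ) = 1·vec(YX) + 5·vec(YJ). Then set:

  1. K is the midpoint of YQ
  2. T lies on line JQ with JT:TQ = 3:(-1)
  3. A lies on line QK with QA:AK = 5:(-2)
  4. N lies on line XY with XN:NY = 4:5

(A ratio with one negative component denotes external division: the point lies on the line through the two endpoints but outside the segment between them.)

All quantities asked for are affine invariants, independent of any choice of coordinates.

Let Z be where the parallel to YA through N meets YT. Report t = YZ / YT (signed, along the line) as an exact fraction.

t = 50/9

Set Y = (0, 0), X = (1, 0), J = (0, 1), Q = (1, 5); any affine frame gives the same invariant.
1. K is the midpoint of YQ ⇒ K = (1/2, 5/2)
2. T lies on line JQ with JT:TQ = 3:(-1) ⇒ T = (3/2, 7)
3. A lies on line QK with QA:AK = 5:(-2) ⇒ A = (1/6, 5/6)
4. N lies on line XY with XN:NY = 4:5 ⇒ N = (5/9, 0)
through N parallel to YA: direction (1/6, 5/6); meets YT at Z = (25/3, 350/9)
Z = Y + t·(T−Y) with t = 50/9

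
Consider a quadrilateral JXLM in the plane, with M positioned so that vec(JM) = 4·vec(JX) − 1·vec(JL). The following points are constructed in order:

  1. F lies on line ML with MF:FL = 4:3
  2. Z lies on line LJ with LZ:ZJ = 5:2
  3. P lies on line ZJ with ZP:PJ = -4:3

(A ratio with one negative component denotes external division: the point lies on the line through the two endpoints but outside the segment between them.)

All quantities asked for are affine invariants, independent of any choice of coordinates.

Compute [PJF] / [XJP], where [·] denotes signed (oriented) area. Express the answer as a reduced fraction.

Choose coordinates J = (0, 0), X = (1, 0), L = (0, 1), M = (4, -1).
1. F lies on line ML with MF:FL = 4:3 ⇒ F = (12/7, 1/7)
2. Z lies on line LJ with LZ:ZJ = 5:2 ⇒ Z = (0, 2/7)
3. P lies on line ZJ with ZP:PJ = -4:3 ⇒ P = (0, -6/7)
2·[PJF] = -72/49, 2·[XJP] = 6/7
[PJF]:[XJP] = -72/49:6/7 = -12/7

[PJF]:[XJP] = -12/7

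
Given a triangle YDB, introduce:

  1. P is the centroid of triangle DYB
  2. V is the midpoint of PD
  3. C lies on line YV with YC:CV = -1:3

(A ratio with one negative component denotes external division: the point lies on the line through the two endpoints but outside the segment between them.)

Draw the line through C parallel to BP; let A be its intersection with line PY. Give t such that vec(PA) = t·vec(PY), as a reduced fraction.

Set Y = (0, 0), D = (1, 0), B = (0, 1); any affine frame gives the same invariant.
1. P is the centroid of triangle DYB ⇒ P = (1/3, 1/3)
2. V is the midpoint of PD ⇒ V = (2/3, 1/6)
3. C lies on line YV with YC:CV = -1:3 ⇒ C = (-1/3, -1/12)
through C parallel to BP: direction (1/3, -2/3); meets PY at A = (-1/4, -1/4)
A = P + t·(Y−P) with t = 7/4

t = 7/4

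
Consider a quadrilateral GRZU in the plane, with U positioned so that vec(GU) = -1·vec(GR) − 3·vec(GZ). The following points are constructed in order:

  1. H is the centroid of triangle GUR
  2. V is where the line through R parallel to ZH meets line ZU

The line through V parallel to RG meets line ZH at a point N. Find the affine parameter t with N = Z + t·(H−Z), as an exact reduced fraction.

Choose coordinates G = (0, 0), R = (1, 0), Z = (0, 1), U = (-1, -3).
1. H is the centroid of triangle GUR ⇒ H = (0, -1)
2. V is where the line through R parallel to ZH meets line ZU ⇒ V = (1, 5)
through V parallel to RG: direction (-1, 0); meets ZH at N = (0, 5)
N = Z + t·(H−Z) with t = -2

t = -2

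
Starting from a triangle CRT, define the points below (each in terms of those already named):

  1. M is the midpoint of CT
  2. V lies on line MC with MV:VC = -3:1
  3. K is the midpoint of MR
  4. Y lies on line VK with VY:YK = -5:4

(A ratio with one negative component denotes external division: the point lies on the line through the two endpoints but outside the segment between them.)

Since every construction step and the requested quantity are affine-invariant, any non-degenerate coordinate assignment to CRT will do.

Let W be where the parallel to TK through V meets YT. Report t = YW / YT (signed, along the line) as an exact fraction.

Set C = (0, 0), R = (1, 0), T = (0, 1); any affine frame gives the same invariant.
1. M is the midpoint of CT ⇒ M = (0, 1/2)
2. V lies on line MC with MV:VC = -3:1 ⇒ V = (0, -1/4)
3. K is the midpoint of MR ⇒ K = (1/2, 1/4)
4. Y lies on line VK with VY:YK = -5:4 ⇒ Y = (5/2, 9/4)
through V parallel to TK: direction (1/2, -3/4); meets YT at W = (-5/8, 11/16)
W = Y + t·(T−Y) with t = 5/4

t = 5/4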